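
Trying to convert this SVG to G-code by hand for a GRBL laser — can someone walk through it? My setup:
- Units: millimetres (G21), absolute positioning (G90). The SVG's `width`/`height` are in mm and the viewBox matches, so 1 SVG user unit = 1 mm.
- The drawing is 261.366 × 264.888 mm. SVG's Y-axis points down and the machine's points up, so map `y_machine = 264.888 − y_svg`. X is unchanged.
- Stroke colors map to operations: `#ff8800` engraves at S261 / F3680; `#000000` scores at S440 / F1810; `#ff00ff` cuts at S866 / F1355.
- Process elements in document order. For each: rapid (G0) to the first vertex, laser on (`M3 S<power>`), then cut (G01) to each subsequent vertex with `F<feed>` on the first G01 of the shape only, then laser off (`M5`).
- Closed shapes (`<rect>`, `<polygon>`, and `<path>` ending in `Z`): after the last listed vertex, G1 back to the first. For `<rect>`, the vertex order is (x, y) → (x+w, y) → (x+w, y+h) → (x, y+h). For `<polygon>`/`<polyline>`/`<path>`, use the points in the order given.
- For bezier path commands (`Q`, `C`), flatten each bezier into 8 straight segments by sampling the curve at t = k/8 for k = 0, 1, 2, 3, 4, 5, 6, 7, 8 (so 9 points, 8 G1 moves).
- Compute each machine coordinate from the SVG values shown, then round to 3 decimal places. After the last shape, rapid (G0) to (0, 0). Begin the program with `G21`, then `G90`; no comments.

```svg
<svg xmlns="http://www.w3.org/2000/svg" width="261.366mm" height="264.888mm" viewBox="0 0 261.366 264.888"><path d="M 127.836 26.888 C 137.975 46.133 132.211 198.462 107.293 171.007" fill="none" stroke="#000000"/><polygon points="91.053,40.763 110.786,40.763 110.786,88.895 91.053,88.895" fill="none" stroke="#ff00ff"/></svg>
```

G21
G90
G0 X127.836 Y238.000
M3 S440
G01 X130.886 Y225.156 F1810
G01 X132.408 Y203.502
G01 X132.362 Y176.703
G01 X130.711 Y148.428
G01 X127.417 Y122.342
G01 X122.441 Y102.111
G01 X115.746 Y91.402
G01 X107.293 Y93.881
M5
G0 X91.053 Y224.125
M3 S866
G01 X110.786 Y224.125 F1355
G01 X110.786 Y175.993
G01 X91.053 Y175.993
G01 X91.053 Y224.125
M5
G0 X0.000 Y0.000

viewBox `0 0 261.366 264.888` with mm width/height → 1 unit = 1 mm. Flip: y_m = 264.888 − y_svg.

**Shape 1** — `<path>` cubic bezier, stroke `#000000` → score (S440, F1810). Control points (SVG): P0=(127.836,26.888), P1=(137.975,46.133), P2=(132.211,198.462), P3=(107.293,171.007); sampled at t=k/8. Machine vertices: (127.836,238.000) → (130.886,225.156) → (132.408,203.502) → (132.362,176.703) → (130.711,148.428) → (127.417,122.342) → (122.441,102.111) → (115.746,91.402) → (107.293,93.881). Open path.

**Shape 2** — `<polygon>` rectangle, stroke `#ff00ff` → cut (S866, F1355). Machine vertices: (91.053,224.125) → (110.786,224.125) → (110.786,175.993) → (91.053,175.993) → (91.053,224.125). Closed: final G1 returns to the first vertex.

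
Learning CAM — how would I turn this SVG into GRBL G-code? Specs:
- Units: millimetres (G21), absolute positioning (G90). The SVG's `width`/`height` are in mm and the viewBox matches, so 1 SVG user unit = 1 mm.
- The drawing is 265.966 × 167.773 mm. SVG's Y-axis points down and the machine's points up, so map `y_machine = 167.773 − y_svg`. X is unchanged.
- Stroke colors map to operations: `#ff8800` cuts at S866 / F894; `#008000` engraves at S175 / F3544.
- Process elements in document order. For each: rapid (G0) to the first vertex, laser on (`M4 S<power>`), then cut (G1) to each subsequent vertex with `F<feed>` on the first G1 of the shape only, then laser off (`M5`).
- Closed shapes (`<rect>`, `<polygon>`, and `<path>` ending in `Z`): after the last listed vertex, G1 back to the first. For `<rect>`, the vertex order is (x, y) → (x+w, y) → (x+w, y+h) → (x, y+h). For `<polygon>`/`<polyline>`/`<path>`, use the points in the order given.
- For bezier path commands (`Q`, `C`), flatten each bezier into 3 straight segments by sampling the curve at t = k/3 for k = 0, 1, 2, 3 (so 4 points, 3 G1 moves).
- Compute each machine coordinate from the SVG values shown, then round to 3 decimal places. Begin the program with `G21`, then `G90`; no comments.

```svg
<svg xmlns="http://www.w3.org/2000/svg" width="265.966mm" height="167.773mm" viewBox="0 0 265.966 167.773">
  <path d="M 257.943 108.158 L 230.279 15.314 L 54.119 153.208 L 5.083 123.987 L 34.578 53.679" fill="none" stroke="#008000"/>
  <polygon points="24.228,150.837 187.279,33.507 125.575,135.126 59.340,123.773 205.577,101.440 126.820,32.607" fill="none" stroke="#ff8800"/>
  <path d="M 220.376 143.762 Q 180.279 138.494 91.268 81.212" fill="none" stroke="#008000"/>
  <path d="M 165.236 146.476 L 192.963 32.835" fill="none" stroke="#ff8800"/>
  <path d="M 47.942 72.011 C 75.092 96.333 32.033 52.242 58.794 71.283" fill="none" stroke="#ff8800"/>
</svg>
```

G21
G90
G0 X257.943 Y59.615
M4 S175
G1 X230.279 Y152.459 F3544
G1 X54.119 Y14.565
G1 X5.083 Y43.786
G1 X34.578 Y114.094
M5
G0 X24.228 Y16.936
M4 S866
G1 X187.279 Y134.266 F894
G1 X125.575 Y32.647
G1 X59.340 Y44.000
G1 X205.577 Y66.333
G1 X126.820 Y135.166
G1 X24.228 Y16.936
M5
G0 X220.376 Y24.011
M4 S175
G1 X188.210 Y33.302 F3544
G1 X145.174 Y54.152
G1 X91.268 Y86.561
M5
G0 X165.236 Y21.297
M4 S866
G1 X192.963 Y134.938 F894
M5
G0 X47.942 Y95.762
M4 S866
G1 X56.875 Y89.372 F894
G1 X50.120 Y99.359
G1 X58.794 Y96.490
M5

Since the viewBox matches the mm dimensions, user units are millimetres directly. The only transform is the Y-flip y_m = 167.773 − y_svg.

Shape 1 is a open polyline drawn with `<path>`. Its stroke #008000 means engrave at S175, F3544. After flipping Y the toolpath is (257.943,59.615) → (230.279,152.459) → (54.119,14.565) → (5.083,43.786) → (34.578,114.094).

Shape 2 is a closed polygon drawn with `<polygon>`. Its stroke #ff8800 means cut at S866, F894. After flipping Y the toolpath is (24.228,16.936) → (187.279,134.266) → (125.575,32.647) → (59.340,44.000) → (205.577,66.333) → (126.820,135.166) → (24.228,16.936), returning to the start.

Shape 3 is a quadratic bezier drawn with `<path>`. Its stroke #008000 means engrave at S175, F3544. After flipping Y the toolpath is (220.376,24.011) → (188.210,33.302) → (145.174,54.152) → (91.268,86.561).

Shape 4 is a line segment drawn with `<path>`. Its stroke #ff8800 means cut at S866, F894. After flipping Y the toolpath is (165.236,21.297) → (192.963,134.938).

Shape 5 is a cubic bezier drawn with `<path>`. Its stroke #ff8800 means cut at S866, F894. After flipping Y the toolpath is (47.942,95.762) → (56.875,89.372) → (50.120,99.359) → (58.794,96.490).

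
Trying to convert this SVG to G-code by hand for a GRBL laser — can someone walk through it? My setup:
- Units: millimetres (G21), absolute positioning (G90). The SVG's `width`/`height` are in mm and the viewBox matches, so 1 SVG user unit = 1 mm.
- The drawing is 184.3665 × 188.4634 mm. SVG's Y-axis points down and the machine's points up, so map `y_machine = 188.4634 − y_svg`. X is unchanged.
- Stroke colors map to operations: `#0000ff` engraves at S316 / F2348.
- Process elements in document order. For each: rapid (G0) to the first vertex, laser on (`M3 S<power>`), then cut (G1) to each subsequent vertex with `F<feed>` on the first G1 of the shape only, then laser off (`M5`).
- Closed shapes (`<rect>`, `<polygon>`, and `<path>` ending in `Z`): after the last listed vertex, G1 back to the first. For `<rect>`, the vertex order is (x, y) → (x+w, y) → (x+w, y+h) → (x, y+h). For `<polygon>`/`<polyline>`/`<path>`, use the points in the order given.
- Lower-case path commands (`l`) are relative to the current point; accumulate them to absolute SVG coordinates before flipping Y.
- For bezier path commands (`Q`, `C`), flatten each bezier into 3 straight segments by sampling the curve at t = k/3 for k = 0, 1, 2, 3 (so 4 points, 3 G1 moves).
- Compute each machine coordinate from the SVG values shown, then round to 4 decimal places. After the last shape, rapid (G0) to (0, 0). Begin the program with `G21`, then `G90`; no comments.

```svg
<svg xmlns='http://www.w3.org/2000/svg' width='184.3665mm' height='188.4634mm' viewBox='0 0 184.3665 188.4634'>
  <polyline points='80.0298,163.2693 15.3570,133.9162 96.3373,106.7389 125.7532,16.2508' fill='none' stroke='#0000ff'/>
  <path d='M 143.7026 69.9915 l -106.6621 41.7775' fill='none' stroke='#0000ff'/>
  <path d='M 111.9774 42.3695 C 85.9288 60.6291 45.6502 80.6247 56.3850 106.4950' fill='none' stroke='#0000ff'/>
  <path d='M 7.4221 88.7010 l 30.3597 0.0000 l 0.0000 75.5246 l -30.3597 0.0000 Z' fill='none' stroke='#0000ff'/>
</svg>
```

G21
G90
G0 X80.0298 Y25.1941
M3 S316
G1 X15.3570 Y54.5472 F2348
G1 X96.3373 Y81.7245
G1 X125.7532 Y172.2126
M5
G0 X143.7026 Y118.4719
M3 S316
G1 X37.0405 Y76.6944 F2348
M5
G0 X111.9774 Y146.0939
M3 S316
G1 X83.6019 Y127.1023 F2348
G1 X60.2382 Y106.0338
G1 X56.3850 Y81.9684
M5
G0 X7.4221 Y99.7624
M3 S316
G1 X37.7818 Y99.7624 F2348
G1 X37.7818 Y24.2378
G1 X7.4221 Y24.2378
G1 X7.4221 Y99.7624
M5
G0 X0.0000 Y0.0000

1 u = 1 mm; y_m = 188.4634 − y.

[1] `<polyline>` open polyline, #0000ff→engrave S316 F2348: (80.0298,25.1941) → (15.3570,54.5472) → (96.3373,81.7245) → (125.7532,172.2126)

[2] `<path>` line segment, #0000ff→engrave S316 F2348: (143.7026,118.4719) → (37.0405,76.6944)

[3] `<path>` cubic bezier, #0000ff→engrave S316 F2348: (111.9774,146.0939) → (83.6019,127.1023) → (60.2382,106.0338) → (56.3850,81.9684)

[4] `<path>` rectangle, #0000ff→engrave S316 F2348: (7.4221,99.7624) → (37.7818,99.7624) → (37.7818,24.2378) → (7.4221,24.2378) → (7.4221,99.7624) (closed)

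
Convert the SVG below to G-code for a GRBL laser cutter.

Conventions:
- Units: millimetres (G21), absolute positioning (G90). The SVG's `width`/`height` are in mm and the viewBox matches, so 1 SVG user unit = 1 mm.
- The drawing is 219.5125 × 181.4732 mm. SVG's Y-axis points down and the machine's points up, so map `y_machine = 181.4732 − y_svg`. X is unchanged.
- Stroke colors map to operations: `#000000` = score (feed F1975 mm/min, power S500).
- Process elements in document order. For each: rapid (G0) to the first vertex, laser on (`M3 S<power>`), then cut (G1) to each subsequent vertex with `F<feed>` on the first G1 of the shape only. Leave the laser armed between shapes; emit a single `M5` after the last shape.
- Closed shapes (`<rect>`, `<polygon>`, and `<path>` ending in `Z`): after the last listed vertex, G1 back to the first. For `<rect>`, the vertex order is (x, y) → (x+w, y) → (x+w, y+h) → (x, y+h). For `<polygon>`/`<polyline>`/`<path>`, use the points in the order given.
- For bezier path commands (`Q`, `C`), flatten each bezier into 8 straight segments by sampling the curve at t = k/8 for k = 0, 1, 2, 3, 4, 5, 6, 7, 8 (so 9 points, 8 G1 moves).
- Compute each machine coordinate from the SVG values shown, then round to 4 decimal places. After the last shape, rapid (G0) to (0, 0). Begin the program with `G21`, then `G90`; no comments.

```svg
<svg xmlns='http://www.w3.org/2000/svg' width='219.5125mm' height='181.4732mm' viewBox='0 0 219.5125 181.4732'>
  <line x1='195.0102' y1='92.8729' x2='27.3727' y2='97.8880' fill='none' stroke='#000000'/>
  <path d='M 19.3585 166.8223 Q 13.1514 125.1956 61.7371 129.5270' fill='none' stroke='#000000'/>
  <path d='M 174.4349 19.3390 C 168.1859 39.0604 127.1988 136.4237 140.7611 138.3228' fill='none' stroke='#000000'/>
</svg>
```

G21
G90
G0 X195.0102 Y88.6003
M3 S500
G1 X27.3727 Y83.5852 F1975
G0 X19.3585 Y14.6509
M3 S500
G1 X18.6629 Y24.3395 F1975
G1 X19.6795 Y32.5919
G1 X22.4084 Y39.4081
G1 X26.8496 Y44.7881
G1 X33.0031 Y48.7319
G1 X40.8688 Y51.2395
G1 X50.4468 Y52.3110
G1 X61.7371 Y51.9462
G0 X174.4349 Y162.1342
M3 S500
G1 X170.6376 Y151.4373 F1975
G1 X164.6299 Y135.4901
G1 X157.4582 Y116.3211
G1 X150.1688 Y95.9589
G1 X143.8080 Y76.4322
G1 X139.4223 Y59.7695
G1 X138.0579 Y47.9993
G1 X140.7611 Y43.1504
M5
G0 X0.0000 Y0.0000

1 u = 1 mm; y_m = 181.4732 − y.

[1] `<line>` line segment, #000000→score S500 F1975: (195.0102,88.6003) → (27.3727,83.5852)

[2] `<path>` quadratic bezier, #000000→score S500 F1975: (19.3585,14.6509) → (18.6629,24.3395) → (19.6795,32.5919) → (22.4084,39.4081) → (26.8496,44.7881) → (33.0031,48.7319) → (40.8688,51.2395) → (50.4468,52.3110) → (61.7371,51.9462)

[3] `<path>` cubic bezier, #000000→score S500 F1975: (174.4349,162.1342) → (170.6376,151.4373) → (164.6299,135.4901) → (157.4582,116.3211) → (150.1688,95.9589) → (143.8080,76.4322) → (139.4223,59.7695) → (138.0579,47.9993) → (140.7611,43.1504)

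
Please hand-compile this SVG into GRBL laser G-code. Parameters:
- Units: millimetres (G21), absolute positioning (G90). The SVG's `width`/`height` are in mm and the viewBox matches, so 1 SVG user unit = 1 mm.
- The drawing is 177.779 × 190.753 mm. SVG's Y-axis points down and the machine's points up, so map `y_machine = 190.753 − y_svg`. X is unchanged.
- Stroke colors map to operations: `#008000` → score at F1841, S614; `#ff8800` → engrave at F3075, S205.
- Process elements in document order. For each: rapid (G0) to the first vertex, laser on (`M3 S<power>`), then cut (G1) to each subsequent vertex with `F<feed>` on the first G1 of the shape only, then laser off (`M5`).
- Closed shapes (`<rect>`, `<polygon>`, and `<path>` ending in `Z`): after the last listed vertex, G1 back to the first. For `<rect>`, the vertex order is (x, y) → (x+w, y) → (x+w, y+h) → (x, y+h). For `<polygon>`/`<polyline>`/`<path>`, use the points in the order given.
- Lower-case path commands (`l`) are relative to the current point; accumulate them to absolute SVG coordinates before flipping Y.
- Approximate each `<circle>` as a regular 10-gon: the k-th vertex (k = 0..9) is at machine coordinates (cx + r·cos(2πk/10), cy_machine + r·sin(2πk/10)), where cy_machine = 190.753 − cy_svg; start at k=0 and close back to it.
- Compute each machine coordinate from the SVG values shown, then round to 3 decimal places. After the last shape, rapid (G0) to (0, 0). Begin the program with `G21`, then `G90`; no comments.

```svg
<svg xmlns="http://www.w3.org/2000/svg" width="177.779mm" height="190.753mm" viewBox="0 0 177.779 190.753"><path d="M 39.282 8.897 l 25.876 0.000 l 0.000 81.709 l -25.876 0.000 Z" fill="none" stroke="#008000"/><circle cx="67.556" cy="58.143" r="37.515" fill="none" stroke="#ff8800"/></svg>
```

G21
G90
G0 X39.282 Y181.856
M3 S614
G1 X65.158 Y181.856 F1841
G1 X65.158 Y100.147
G1 X39.282 Y100.147
G1 X39.282 Y181.856
M5
G0 X105.071 Y132.610
M3 S205
G1 X97.906 Y154.661 F3075
G1 X79.149 Y168.289
G1 X55.963 Y168.289
G1 X37.206 Y154.661
G1 X30.041 Y132.610
G1 X37.206 Y110.559
G1 X55.963 Y96.931
G1 X79.149 Y96.931
G1 X97.906 Y110.559
G1 X105.071 Y132.610
M5
G0 X0.000 Y0.000

Since the viewBox matches the mm dimensions, user units are millimetres directly. The only transform is the Y-flip y_m = 190.753 − y_svg.

Shape 1 is a rectangle drawn with `<path>`. Its stroke #008000 means score at S614, F1841. After flipping Y the toolpath is (39.282,181.856) → (65.158,181.856) → (65.158,100.147) → (39.282,100.147) → (39.282,181.856), returning to the start.

Shape 2 is a circle drawn with `<circle>`. Its stroke #ff8800 means engrave at S205, F3075. After flipping Y the toolpath is (105.071,132.610) → (97.906,154.661) → (79.149,168.289) → (55.963,168.289) → (37.206,154.661) → (30.041,132.610) → (37.206,110.559) → (55.963,96.931) → (79.149,96.931) → (97.906,110.559) → (105.071,132.610), returning to the start.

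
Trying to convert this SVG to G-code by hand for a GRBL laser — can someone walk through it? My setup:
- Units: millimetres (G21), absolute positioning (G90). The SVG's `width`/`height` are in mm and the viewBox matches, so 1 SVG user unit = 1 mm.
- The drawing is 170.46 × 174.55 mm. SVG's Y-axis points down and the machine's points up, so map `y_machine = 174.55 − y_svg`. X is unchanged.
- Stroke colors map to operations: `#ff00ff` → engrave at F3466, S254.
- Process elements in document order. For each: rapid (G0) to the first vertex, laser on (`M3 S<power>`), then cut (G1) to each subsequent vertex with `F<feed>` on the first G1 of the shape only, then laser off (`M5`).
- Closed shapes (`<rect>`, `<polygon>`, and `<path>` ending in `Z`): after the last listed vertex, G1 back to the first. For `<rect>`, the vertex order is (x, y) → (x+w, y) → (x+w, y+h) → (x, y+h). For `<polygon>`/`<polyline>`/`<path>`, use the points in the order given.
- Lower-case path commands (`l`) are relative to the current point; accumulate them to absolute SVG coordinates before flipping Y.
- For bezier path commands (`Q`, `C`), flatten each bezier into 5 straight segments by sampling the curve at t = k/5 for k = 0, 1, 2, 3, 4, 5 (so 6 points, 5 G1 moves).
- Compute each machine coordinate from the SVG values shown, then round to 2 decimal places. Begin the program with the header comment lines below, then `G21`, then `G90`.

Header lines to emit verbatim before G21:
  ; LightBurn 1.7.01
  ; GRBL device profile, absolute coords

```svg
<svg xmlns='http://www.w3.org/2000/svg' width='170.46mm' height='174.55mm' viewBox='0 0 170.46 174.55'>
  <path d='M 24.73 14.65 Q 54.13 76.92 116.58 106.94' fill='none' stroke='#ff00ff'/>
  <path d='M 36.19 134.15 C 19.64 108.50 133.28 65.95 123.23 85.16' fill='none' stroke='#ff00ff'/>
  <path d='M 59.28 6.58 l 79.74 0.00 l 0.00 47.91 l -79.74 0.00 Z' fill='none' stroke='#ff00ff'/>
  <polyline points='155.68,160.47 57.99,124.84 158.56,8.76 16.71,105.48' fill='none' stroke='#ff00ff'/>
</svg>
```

Since the viewBox matches the mm dimensions, user units are millimetres directly. The only transform is the Y-flip y_m = 174.55 − y_svg.

Shape 1 is a quadratic bezier drawn with `<path>`. Its stroke #ff00ff means engrave at S254, F3466. After flipping Y the toolpath is (24.73,159.90) → (37.81,136.28) → (53.54,115.24) → (71.91,96.79) → (92.92,80.91) → (116.58,67.61).

Shape 2 is a cubic bezier drawn with `<path>`. Its stroke #ff00ff means engrave at S254, F3466. After flipping Y the toolpath is (36.19,40.40) → (39.85,57.19) → (62.57,74.26) → (92.17,87.83) → (116.45,94.13) → (123.23,89.39).

Shape 3 is a rectangle drawn with `<path>`. Its stroke #ff00ff means engrave at S254, F3466. After flipping Y the toolpath is (59.28,167.97) → (139.02,167.97) → (139.02,120.06) → (59.28,120.06) → (59.28,167.97), returning to the start.

Shape 4 is a open polyline drawn with `<polyline>`. Its stroke #ff00ff means engrave at S254, F3466. After flipping Y the toolpath is (155.68,14.08) → (57.99,49.71) → (158.56,165.79) → (16.71,69.07).

; LightBurn 1.7.01
; GRBL device profile, absolute coords
G21
G90
G0 X24.73 Y159.90
M3 S254
G1 X37.81 Y136.28 F3466
G1 X53.54 Y115.24
G1 X71.91 Y96.79
G1 X92.92 Y80.91
G1 X116.58 Y67.61
M5
G0 X36.19 Y40.40
M3 S254
G1 X39.85 Y57.19 F3466
G1 X62.57 Y74.26
G1 X92.17 Y87.83
G1 X116.45 Y94.13
G1 X123.23 Y89.39
M5
G0 X59.28 Y167.97
M3 S254
G1 X139.02 Y167.97 F3466
G1 X139.02 Y120.06
G1 X59.28 Y120.06
G1 X59.28 Y167.97
M5
G0 X155.68 Y14.08
M3 S254
G1 X57.99 Y49.71 F3466
G1 X158.56 Y165.79
G1 X16.71 Y69.07
M5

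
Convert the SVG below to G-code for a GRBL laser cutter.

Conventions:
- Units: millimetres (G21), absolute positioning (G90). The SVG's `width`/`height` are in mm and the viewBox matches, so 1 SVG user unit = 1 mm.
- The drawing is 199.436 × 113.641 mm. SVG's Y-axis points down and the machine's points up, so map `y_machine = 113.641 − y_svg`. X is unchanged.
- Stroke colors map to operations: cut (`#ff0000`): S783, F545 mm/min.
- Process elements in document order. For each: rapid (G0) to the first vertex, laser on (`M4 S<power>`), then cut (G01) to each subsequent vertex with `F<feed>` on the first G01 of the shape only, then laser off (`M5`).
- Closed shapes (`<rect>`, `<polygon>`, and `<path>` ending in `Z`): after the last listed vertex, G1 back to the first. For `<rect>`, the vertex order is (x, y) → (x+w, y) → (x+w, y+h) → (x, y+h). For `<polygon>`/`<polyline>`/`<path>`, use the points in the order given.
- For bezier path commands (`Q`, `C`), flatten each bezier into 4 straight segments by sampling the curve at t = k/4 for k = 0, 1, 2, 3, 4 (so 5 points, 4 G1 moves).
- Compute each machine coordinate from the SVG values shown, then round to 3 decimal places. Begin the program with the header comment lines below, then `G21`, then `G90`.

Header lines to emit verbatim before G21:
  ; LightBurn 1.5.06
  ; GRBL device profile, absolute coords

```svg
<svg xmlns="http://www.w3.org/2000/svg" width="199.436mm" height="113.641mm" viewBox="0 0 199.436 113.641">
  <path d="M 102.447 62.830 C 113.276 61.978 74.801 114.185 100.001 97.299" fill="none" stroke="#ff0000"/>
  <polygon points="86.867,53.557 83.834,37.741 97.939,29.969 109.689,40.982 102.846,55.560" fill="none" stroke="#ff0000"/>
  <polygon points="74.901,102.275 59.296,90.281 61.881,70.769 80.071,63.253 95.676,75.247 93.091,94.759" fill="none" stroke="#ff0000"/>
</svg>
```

viewBox `0 0 199.436 113.641` with mm width/height → 1 unit = 1 mm. Flip: y_m = 113.641 − y_svg.

**Shape 1** — `<path>` cubic bezier, stroke `#ff0000` → cut (S783, F545). Control points (SVG): P0=(102.447,62.830), P1=(113.276,61.978), P2=(74.801,114.185), P3=(100.001,97.299); sampled at t=k/4. Machine vertices: (102.447,50.811) → (103.090,43.410) → (95.835,27.564) → (91.275,14.724) → (100.001,16.342). Open path.

**Shape 2** — `<polygon>` regular polygon, stroke `#ff0000` → cut (S783, F545). Machine vertices: (86.867,60.084) → (83.834,75.900) → (97.939,83.672) → (109.689,72.659) → (102.846,58.081) → (86.867,60.084). Closed: final G1 returns to the first vertex.

**Shape 3** — `<polygon>` regular polygon, stroke `#ff0000` → cut (S783, F545). Machine vertices: (74.901,11.366) → (59.296,23.360) → (61.881,42.872) → (80.071,50.388) → (95.676,38.394) → (93.091,18.882) → (74.901,11.366). Closed: final G1 returns to the first vertex.

; LightBurn 1.5.06
; GRBL device profile, absolute coords
G21
G90
G0 X102.447 Y50.811
M4 S783
G01 X103.090 Y43.410 F545
G01 X95.835 Y27.564
G01 X91.275 Y14.724
G01 X100.001 Y16.342
M5
G0 X86.867 Y60.084
M4 S783
G01 X83.834 Y75.900 F545
G01 X97.939 Y83.672
G01 X109.689 Y72.659
G01 X102.846 Y58.081
G01 X86.867 Y60.084
M5
G0 X74.901 Y11.366
M4 S783
G01 X59.296 Y23.360 F545
G01 X61.881 Y42.872
G01 X80.071 Y50.388
G01 X95.676 Y38.394
G01 X93.091 Y18.882
G01 X74.901 Y11.366
M5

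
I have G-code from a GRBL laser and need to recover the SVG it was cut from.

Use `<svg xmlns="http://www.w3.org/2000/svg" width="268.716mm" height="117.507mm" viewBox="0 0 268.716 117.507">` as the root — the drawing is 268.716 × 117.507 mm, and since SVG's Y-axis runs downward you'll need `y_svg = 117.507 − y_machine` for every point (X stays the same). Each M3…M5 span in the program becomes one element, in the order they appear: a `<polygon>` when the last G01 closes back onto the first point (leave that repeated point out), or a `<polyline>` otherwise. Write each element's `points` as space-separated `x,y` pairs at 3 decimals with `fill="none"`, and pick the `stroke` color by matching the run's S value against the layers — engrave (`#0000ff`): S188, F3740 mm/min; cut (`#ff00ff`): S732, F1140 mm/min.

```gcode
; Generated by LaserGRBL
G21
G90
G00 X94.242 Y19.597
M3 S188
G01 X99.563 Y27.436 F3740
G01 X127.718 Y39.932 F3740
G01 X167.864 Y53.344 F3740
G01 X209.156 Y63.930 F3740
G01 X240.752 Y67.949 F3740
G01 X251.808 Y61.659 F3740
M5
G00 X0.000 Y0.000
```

<svg xmlns="http://www.w3.org/2000/svg" width="268.716mm" height="117.507mm" viewBox="0 0 268.716 117.507">
  <polyline points="94.242,97.910 99.563,90.071 127.718,77.575 167.864,64.163 209.156,53.577 240.752,49.558 251.808,55.848" fill="none" stroke="#0000ff"/>
</svg>

y_svg = 117.507 − y_m. Every run uses S188, so all elements get stroke `#0000ff` (engrave).

[1] open run; points: 94.242,97.910 99.563,90.071 127.718,77.575 167.864,64.163 209.156,53.577 240.752,49.558 251.808,55.848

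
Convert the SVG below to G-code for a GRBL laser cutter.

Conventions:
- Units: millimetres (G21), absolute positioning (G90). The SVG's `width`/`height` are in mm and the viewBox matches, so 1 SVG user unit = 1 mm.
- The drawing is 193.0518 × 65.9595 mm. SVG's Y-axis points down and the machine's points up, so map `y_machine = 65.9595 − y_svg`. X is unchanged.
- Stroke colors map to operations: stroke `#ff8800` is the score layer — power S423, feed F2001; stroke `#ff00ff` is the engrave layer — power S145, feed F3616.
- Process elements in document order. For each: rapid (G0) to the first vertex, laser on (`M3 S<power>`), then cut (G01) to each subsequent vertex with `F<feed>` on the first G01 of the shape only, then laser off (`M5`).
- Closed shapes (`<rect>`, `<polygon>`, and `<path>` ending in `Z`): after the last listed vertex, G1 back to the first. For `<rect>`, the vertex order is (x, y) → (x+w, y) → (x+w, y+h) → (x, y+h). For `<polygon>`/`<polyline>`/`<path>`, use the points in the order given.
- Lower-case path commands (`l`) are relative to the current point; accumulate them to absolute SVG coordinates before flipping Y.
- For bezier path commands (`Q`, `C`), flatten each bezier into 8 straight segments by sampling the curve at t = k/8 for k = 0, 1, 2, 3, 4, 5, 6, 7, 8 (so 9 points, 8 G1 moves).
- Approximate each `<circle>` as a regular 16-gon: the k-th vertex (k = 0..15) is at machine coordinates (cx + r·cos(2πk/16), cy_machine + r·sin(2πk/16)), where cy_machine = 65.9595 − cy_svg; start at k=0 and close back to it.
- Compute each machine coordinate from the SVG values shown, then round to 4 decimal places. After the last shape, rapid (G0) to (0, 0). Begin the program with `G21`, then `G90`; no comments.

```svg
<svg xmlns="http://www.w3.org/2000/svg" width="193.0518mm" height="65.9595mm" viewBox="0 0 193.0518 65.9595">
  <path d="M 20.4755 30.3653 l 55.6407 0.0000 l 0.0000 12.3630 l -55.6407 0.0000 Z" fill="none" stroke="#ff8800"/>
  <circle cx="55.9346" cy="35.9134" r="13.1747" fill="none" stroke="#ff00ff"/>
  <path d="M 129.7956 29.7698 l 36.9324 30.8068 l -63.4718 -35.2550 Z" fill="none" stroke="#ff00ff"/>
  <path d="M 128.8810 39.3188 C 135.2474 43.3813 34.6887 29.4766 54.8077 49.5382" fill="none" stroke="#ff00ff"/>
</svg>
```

G21
G90
G0 X20.4755 Y35.5942
M3 S423
G01 X76.1162 Y35.5942 F2001
G01 X76.1162 Y23.2312
G01 X20.4755 Y23.2312
G01 X20.4755 Y35.5942
M5
G0 X69.1093 Y30.0461
M3 S145
G01 X68.1064 Y35.0878 F3616
G01 X65.2505 Y39.3620
G01 X60.9763 Y42.2179
G01 X55.9346 Y43.2208
G01 X50.8929 Y42.2179
G01 X46.6187 Y39.3620
G01 X43.7628 Y35.0878
G01 X42.7599 Y30.0461
G01 X43.7628 Y25.0044
G01 X46.6187 Y20.7302
G01 X50.8929 Y17.8743
G01 X55.9346 Y16.8714
G01 X60.9763 Y17.8743
G01 X65.2505 Y20.7302
G01 X68.1064 Y25.0044
G01 X69.1093 Y30.0461
M5
G0 X129.7956 Y36.1897
M3 S145
G01 X166.7280 Y5.3829 F3616
G01 X103.2562 Y40.6379
G01 X129.7956 Y36.1897
M5
G0 X128.8810 Y26.6407
M3 S145
G01 X126.7008 Y25.8580 F3616
G01 X117.1636 Y26.1512
G01 X102.9367 Y26.9116
G01 X86.6871 Y27.5307
G01 X71.0822 Y27.3997
G01 X58.7892 Y25.9103
G01 X52.4753 Y22.4537
G01 X54.8077 Y16.4213
M5
G0 X0.0000 Y0.0000

1 u = 1 mm; y_m = 65.9595 − y.

[1] `<path>` rectangle, #ff8800→score S423 F2001: (20.4755,35.5942) → (76.1162,35.5942) → (76.1162,23.2312) → (20.4755,23.2312) → (20.4755,35.5942) (closed)

[2] `<circle>` circle, #ff00ff→engrave S145 F3616: (69.1093,30.0461) → (68.1064,35.0878) → (65.2505,39.3620) → (60.9763,42.2179) → (55.9346,43.2208) → (50.8929,42.2179) → (46.6187,39.3620) → (43.7628,35.0878) → (42.7599,30.0461) → (43.7628,25.0044) → (46.6187,20.7302) → (50.8929,17.8743) → (55.9346,16.8714) → (60.9763,17.8743) → (65.2505,20.7302) → (68.1064,25.0044) → (69.1093,30.0461) (closed)

[3] `<path>` closed polygon, #ff00ff→engrave S145 F3616: (129.7956,36.1897) → (166.7280,5.3829) → (103.2562,40.6379) → (129.7956,36.1897) (closed)

[4] `<path>` cubic bezier, #ff00ff→engrave S145 F3616: (128.8810,26.6407) → (126.7008,25.8580) → (117.1636,26.1512) → (102.9367,26.9116) → (86.6871,27.5307) → (71.0822,27.3997) → (58.7892,25.9103) → (52.4753,22.4537) → (54.8077,16.4213)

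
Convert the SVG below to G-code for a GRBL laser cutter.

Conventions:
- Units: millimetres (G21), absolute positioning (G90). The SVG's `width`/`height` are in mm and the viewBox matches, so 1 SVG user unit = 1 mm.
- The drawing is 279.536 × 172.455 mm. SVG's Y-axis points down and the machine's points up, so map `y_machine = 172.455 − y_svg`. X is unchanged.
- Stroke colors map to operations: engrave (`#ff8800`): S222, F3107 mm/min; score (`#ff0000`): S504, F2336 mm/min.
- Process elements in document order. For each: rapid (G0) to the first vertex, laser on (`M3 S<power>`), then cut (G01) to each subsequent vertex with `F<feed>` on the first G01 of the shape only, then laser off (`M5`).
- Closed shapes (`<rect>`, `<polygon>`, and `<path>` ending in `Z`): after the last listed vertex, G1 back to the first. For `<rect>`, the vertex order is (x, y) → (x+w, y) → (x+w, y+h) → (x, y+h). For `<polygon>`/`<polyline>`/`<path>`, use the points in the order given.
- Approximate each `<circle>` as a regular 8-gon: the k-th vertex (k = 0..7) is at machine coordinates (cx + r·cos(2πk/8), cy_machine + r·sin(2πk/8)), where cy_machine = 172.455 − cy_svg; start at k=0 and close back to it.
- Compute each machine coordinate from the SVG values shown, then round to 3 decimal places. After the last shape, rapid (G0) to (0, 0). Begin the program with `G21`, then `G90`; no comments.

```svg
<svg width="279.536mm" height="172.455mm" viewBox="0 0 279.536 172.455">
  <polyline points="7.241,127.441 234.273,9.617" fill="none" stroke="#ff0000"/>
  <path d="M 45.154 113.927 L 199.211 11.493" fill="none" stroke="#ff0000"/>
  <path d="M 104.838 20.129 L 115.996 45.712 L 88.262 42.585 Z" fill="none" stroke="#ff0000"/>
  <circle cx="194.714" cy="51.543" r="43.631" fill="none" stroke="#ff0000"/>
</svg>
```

viewBox `0 0 279.536 172.455` with mm width/height → 1 unit = 1 mm. Flip: y_m = 172.455 − y_svg.

**Shape 1** — `<polyline>` line segment, stroke `#ff0000` → score (S504, F2336). Machine vertices: (7.241,45.014) → (234.273,162.838). Open path.

**Shape 2** — `<path>` line segment, stroke `#ff0000` → score (S504, F2336). Machine vertices: (45.154,58.528) → (199.211,160.962). Open path.

**Shape 3** — `<path>` regular polygon, stroke `#ff0000` → score (S504, F2336). Machine vertices: (104.838,152.326) → (115.996,126.743) → (88.262,129.870) → (104.838,152.326). Closed: final G1 returns to the first vertex.

**Shape 4** — `<circle>` circle, stroke `#ff0000` → score (S504, F2336). Machine vertices: (238.345,120.912) → (225.566,151.764) → (194.714,164.543) → (163.862,151.764) → (151.083,120.912) → (163.862,90.060) → (194.714,77.281) → (225.566,90.060) → (238.345,120.912). Closed: final G1 returns to the first vertex.

G21
G90
G0 X7.241 Y45.014
M3 S504
G01 X234.273 Y162.838 F2336
M5
G0 X45.154 Y58.528
M3 S504
G01 X199.211 Y160.962 F2336
M5
G0 X104.838 Y152.326
M3 S504
G01 X115.996 Y126.743 F2336
G01 X88.262 Y129.870
G01 X104.838 Y152.326
M5
G0 X238.345 Y120.912
M3 S504
G01 X225.566 Y151.764 F2336
G01 X194.714 Y164.543
G01 X163.862 Y151.764
G01 X151.083 Y120.912
G01 X163.862 Y90.060
G01 X194.714 Y77.281
G01 X225.566 Y90.060
G01 X238.345 Y120.912
M5
G0 X0.000 Y0.000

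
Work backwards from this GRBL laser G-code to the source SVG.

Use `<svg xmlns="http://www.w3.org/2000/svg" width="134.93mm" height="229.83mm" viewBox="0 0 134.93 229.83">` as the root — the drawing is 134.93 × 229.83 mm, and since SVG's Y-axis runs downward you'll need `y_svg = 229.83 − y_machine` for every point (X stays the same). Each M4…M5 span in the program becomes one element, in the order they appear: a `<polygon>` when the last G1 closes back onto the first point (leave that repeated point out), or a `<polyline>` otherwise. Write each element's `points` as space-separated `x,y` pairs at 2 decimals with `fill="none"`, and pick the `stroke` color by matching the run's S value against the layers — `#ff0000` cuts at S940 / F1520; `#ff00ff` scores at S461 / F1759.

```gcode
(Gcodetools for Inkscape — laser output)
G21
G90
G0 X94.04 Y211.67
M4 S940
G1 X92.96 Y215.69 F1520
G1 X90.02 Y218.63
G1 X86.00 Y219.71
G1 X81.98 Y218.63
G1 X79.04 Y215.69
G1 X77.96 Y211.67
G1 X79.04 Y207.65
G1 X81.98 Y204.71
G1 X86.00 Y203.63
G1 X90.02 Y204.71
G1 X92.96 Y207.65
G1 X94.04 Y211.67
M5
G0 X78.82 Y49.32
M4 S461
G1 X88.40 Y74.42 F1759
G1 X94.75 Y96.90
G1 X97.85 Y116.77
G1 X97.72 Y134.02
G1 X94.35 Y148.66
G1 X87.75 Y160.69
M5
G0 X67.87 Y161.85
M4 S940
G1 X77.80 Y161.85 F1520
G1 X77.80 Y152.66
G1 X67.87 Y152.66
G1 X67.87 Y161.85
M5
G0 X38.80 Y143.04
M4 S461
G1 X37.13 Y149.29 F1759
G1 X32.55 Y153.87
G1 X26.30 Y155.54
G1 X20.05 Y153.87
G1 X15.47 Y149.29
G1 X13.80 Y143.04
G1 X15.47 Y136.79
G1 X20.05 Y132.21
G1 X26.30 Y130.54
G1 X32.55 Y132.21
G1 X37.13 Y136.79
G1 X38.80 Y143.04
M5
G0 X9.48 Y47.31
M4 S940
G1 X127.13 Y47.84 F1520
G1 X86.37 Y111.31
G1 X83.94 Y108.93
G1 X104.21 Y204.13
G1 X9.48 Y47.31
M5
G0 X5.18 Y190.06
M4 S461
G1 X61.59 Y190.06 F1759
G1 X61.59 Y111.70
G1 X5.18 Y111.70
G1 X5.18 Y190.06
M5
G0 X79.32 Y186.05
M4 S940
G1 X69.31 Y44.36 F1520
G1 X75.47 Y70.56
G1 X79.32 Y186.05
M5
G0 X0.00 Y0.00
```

<svg xmlns="http://www.w3.org/2000/svg" width="134.93mm" height="229.83mm" viewBox="0 0 134.93 229.83">
  <polygon points="94.04,18.16 92.96,14.14 90.02,11.20 86.00,10.12 81.98,11.20 79.04,14.14 77.96,18.16 79.04,22.18 81.98,25.12 86.00,26.20 90.02,25.12 92.96,22.18" fill="none" stroke="#ff0000"/>
  <polyline points="78.82,180.51 88.40,155.41 94.75,132.93 97.85,113.06 97.72,95.81 94.35,81.17 87.75,69.14" fill="none" stroke="#ff00ff"/>
  <polygon points="67.87,67.98 77.80,67.98 77.80,77.17 67.87,77.17" fill="none" stroke="#ff0000"/>
  <polygon points="38.80,86.79 37.13,80.54 32.55,75.96 26.30,74.29 20.05,75.96 15.47,80.54 13.80,86.79 15.47,93.04 20.05,97.62 26.30,99.29 32.55,97.62 37.13,93.04" fill="none" stroke="#ff00ff"/>
  <polygon points="9.48,182.52 127.13,181.99 86.37,118.52 83.94,120.90 104.21,25.70" fill="none" stroke="#ff0000"/>
  <polygon points="5.18,39.77 61.59,39.77 61.59,118.13 5.18,118.13" fill="none" stroke="#ff00ff"/>
  <polygon points="79.32,43.78 69.31,185.47 75.47,159.27" fill="none" stroke="#ff0000"/>
</svg>

Each laser-on run becomes one SVG element. Flip Y back into SVG space with y_svg = 229.83 − y_machine.

Run 1: power S940 maps to stroke `#ff0000` (cut). The run returns to its start, so emit a `<polygon>` with points (Y-flipped): 94.04,18.16 92.96,14.14 90.02,11.20 86.00,10.12 81.98,11.20 79.04,14.14 77.96,18.16 79.04,22.18 81.98,25.12 86.00,26.20 90.02,25.12 92.96,22.18.

Run 2: power S461 maps to stroke `#ff00ff` (score). The run is open, so emit a `<polyline>` with points (Y-flipped): 78.82,180.51 88.40,155.41 94.75,132.93 97.85,113.06 97.72,95.81 94.35,81.17 87.75,69.14.

Run 3: the run's S940 means `#ff0000` (cut). The run returns to its start, so emit a `<polygon>` with points (Y-flipped): 67.87,67.98 77.80,67.98 77.80,77.17 67.87,77.17.

Run 4: S461 ⇒ score layer `#ff00ff`. The run returns to its start, so emit a `<polygon>` with points (Y-flipped): 38.80,86.79 37.13,80.54 32.55,75.96 26.30,74.29 20.05,75.96 15.47,80.54 13.80,86.79 15.47,93.04 20.05,97.62 26.30,99.29 32.55,97.62 37.13,93.04.

Run 5: S940 ⇒ cut layer `#ff0000`. The run returns to its start, so emit a `<polygon>` with points (Y-flipped): 9.48,182.52 127.13,181.99 86.37,118.52 83.94,120.90 104.21,25.70.

Run 6: power S461 maps to stroke `#ff00ff` (score). The run returns to its start, so emit a `<polygon>` with points (Y-flipped): 5.18,39.77 61.59,39.77 61.59,118.13 5.18,118.13.

Run 7: the run's S940 means `#ff0000` (cut). The run returns to its start, so emit a `<polygon>` with points (Y-flipped): 79.32,43.78 69.31,185.47 75.47,159.27.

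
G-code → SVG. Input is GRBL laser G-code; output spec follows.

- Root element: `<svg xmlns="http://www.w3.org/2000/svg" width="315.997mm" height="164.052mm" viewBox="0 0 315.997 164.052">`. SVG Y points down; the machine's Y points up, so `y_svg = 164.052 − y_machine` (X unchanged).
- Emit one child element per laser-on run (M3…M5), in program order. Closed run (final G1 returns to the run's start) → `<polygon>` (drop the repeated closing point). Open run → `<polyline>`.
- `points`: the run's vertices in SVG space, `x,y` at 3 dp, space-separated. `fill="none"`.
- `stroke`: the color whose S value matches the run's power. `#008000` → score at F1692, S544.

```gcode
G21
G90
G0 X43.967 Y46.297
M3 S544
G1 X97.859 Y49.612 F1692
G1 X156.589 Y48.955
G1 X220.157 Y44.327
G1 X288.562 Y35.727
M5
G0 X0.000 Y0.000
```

<svg xmlns="http://www.w3.org/2000/svg" width="315.997mm" height="164.052mm" viewBox="0 0 315.997 164.052">
  <polyline points="43.967,117.755 97.859,114.440 156.589,115.097 220.157,119.725 288.562,128.325" fill="none" stroke="#008000"/>
</svg>

y_svg = 164.052 − y_m. Every run uses S544, so all elements get stroke `#008000` (score).

[1] open run; points: 43.967,117.755 97.859,114.440 156.589,115.097 220.157,119.725 288.562,128.325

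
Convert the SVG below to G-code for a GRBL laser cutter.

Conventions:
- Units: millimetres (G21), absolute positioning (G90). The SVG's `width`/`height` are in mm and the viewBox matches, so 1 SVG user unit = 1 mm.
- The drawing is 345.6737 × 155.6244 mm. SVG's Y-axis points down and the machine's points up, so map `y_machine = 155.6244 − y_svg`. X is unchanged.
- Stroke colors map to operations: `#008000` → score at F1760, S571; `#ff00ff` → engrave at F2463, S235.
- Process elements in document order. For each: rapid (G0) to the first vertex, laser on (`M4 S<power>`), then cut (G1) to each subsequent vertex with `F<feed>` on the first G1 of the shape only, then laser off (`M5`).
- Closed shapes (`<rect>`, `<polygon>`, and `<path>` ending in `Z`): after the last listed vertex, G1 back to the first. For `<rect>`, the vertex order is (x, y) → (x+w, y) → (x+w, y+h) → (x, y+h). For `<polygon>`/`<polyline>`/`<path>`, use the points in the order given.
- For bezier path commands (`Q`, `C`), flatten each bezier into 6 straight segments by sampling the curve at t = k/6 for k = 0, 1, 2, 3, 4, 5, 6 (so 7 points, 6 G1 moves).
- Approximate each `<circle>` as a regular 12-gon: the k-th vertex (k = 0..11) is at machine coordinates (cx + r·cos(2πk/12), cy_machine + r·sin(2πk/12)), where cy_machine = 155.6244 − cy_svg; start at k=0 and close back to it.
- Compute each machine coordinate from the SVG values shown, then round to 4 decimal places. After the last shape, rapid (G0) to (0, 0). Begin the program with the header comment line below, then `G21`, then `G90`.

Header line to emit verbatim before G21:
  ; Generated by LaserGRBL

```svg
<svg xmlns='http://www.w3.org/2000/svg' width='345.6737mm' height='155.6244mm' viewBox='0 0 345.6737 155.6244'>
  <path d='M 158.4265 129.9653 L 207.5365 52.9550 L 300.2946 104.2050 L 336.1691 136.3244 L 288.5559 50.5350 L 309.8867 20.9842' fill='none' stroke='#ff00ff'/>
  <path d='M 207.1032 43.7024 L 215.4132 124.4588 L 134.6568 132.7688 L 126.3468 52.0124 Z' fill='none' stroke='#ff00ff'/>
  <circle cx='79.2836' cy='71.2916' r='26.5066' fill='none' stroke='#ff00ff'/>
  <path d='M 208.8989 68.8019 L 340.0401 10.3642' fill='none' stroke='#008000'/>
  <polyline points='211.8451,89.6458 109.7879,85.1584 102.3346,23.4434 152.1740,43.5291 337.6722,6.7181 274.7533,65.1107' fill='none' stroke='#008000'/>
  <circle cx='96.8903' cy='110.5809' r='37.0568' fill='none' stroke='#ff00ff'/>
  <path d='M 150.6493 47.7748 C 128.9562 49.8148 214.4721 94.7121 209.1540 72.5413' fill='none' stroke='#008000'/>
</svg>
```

; Generated by LaserGRBL
G21
G90
G0 X158.4265 Y25.6591
M4 S235
G1 X207.5365 Y102.6694 F2463
G1 X300.2946 Y51.4194
G1 X336.1691 Y19.3000
G1 X288.5559 Y105.0894
G1 X309.8867 Y134.6402
M5
G0 X207.1032 Y111.9220
M4 S235
G1 X215.4132 Y31.1656 F2463
G1 X134.6568 Y22.8556
G1 X126.3468 Y103.6120
G1 X207.1032 Y111.9220
M5
G0 X105.7902 Y84.3328
M4 S235
G1 X102.2390 Y97.5861 F2463
G1 X92.5369 Y107.2882
G1 X79.2836 Y110.8394
G1 X66.0303 Y107.2882
G1 X56.3282 Y97.5861
G1 X52.7770 Y84.3328
G1 X56.3282 Y71.0795
G1 X66.0303 Y61.3774
G1 X79.2836 Y57.8262
G1 X92.5369 Y61.3774
G1 X102.2390 Y71.0795
G1 X105.7902 Y84.3328
M5
G0 X208.8989 Y86.8225
M4 S571
G1 X340.0401 Y145.2602 F1760
M5
G0 X211.8451 Y65.9786
M4 S571
G1 X109.7879 Y70.4660 F1760
G1 X102.3346 Y132.1810
G1 X152.1740 Y112.0953
G1 X337.6722 Y148.9063
G1 X274.7533 Y90.5137
M5
G0 X133.9471 Y45.0435
M4 S235
G1 X128.9824 Y63.5719 F2463
G1 X115.4187 Y77.1356
G1 X96.8903 Y82.1003
G1 X78.3619 Y77.1356
G1 X64.7982 Y63.5719
G1 X59.8335 Y45.0435
G1 X64.7982 Y26.5151
G1 X78.3619 Y12.9514
G1 X96.8903 Y7.9867
G1 X115.4187 Y12.9514
G1 X128.9824 Y26.5151
G1 X133.9471 Y45.0435
M5
G0 X150.6493 Y107.8496
M4 S571
G1 X147.8200 Y103.7671 F1760
G1 X157.3576 Y95.5951
G1 X173.7610 Y86.3873
G1 X191.5290 Y79.1970
G1 X205.1604 Y77.0778
G1 X209.1540 Y83.0831
M5
G0 X0.0000 Y0.0000

Since the viewBox matches the mm dimensions, user units are millimetres directly. The only transform is the Y-flip y_m = 155.6244 − y_svg.

Shape 1 is a open polyline drawn with `<path>`. Its stroke #ff00ff means engrave at S235, F2463. After flipping Y the toolpath is (158.4265,25.6591) → (207.5365,102.6694) → (300.2946,51.4194) → (336.1691,19.3000) → (288.5559,105.0894) → (309.8867,134.6402).

Shape 2 is a regular polygon drawn with `<path>`. Its stroke #ff00ff means engrave at S235, F2463. After flipping Y the toolpath is (207.1032,111.9220) → (215.4132,31.1656) → (134.6568,22.8556) → (126.3468,103.6120) → (207.1032,111.9220), returning to the start.

Shape 3 is a circle drawn with `<circle>`. Its stroke #ff00ff means engrave at S235, F2463. After flipping Y the toolpath is (105.7902,84.3328) → (102.2390,97.5861) → (92.5369,107.2882) → (79.2836,110.8394) → (66.0303,107.2882) → (56.3282,97.5861) → (52.7770,84.3328) → (56.3282,71.0795) → (66.0303,61.3774) → (79.2836,57.8262) → (92.5369,61.3774) → (102.2390,71.0795) → (105.7902,84.3328), returning to the start.

Shape 4 is a line segment drawn with `<path>`. Its stroke #008000 means score at S571, F1760. After flipping Y the toolpath is (208.8989,86.8225) → (340.0401,145.2602).

Shape 5 is a open polyline drawn with `<polyline>`. Its stroke #008000 means score at S571, F1760. After flipping Y the toolpath is (211.8451,65.9786) → (109.7879,70.4660) → (102.3346,132.1810) → (152.1740,112.0953) → (337.6722,148.9063) → (274.7533,90.5137).

Shape 6 is a circle drawn with `<circle>`. Its stroke #ff00ff means engrave at S235, F2463. After flipping Y the toolpath is (133.9471,45.0435) → (128.9824,63.5719) → (115.4187,77.1356) → (96.8903,82.1003) → (78.3619,77.1356) → (64.7982,63.5719) → (59.8335,45.0435) → (64.7982,26.5151) → (78.3619,12.9514) → (96.8903,7.9867) → (115.4187,12.9514) → (128.9824,26.5151) → (133.9471,45.0435), returning to the start.

Shape 7 is a cubic bezier drawn with `<path>`. Its stroke #008000 means score at S571, F1760. After flipping Y the toolpath is (150.6493,107.8496) → (147.8200,103.7671) → (157.3576,95.5951) → (173.7610,86.3873) → (191.5290,79.1970) → (205.1604,77.0778) → (209.1540,83.0831).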